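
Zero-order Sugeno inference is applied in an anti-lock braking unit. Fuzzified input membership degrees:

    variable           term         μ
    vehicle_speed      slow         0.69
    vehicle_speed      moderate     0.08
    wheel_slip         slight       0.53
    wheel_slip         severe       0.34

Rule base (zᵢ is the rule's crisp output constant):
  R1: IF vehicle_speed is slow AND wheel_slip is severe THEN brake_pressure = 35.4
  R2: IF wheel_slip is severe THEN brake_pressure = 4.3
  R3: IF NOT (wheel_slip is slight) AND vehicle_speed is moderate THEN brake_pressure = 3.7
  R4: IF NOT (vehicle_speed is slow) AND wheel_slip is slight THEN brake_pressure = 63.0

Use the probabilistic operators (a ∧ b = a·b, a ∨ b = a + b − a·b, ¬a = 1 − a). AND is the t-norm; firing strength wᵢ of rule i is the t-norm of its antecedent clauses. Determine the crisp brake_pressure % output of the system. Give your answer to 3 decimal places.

R1 (z=35.4): slow=0.69, severe=0.34; AND[a·b] → w = 0.2346
R2 (z=4.3): severe=0.34 → w = 0.3400
R3 (z=3.7): ¬slight=1−0.53=0.47, moderate=0.08; AND[a·b] → w = 0.0376
R4 (z=63.0): ¬slow=1−0.69=0.31, slight=0.53; AND[a·b] → w = 0.1643
Weighted average = (0.2346·35.4 + 0.3400·4.3 + 0.0376·3.7 + 0.1643·63.0) / (0.2346 + 0.3400 + 0.0376 + 0.1643)
  = 20.2569 / 0.7765 = 26.087

26.087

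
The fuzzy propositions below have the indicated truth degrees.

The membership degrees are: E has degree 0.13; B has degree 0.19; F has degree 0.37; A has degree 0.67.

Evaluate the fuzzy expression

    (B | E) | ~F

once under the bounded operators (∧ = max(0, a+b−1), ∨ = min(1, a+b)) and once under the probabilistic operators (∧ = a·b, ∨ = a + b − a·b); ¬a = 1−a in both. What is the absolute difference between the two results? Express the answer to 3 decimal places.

0.211

Under bounded:
  B | E = min(1, a+b) on (0.19, 0.13) = 0.32
  ~F = 1 − 0.37 = 0.63
  (B | E) | ~F = min(1, a+b) on (0.32, 0.63) = 0.95
  → value = 0.9500
Under probabilistic:
  B | E = a + b − a·b on (0.1900, 0.1300) = 0.2953
  ~F = 1 − 0.3700 = 0.6300
  (B | E) | ~F = a + b − a·b on (0.2953, 0.6300) = 0.7393
  → value = 0.7393
|0.9500 − 0.7393| = 0.211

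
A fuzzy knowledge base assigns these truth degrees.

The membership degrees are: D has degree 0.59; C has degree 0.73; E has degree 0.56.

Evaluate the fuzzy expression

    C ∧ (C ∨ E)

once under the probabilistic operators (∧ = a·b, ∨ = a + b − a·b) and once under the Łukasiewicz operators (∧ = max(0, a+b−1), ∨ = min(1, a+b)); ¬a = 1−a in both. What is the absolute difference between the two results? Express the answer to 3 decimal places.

0.087

Under probabilistic:
  C ∨ E = a + b − a·b on (0.7300, 0.5600) = 0.8812
  C ∧ (C ∨ E) = a·b on (0.7300, 0.8812) = 0.6433
  → value = 0.6433
Under Łukasiewicz:
  C ∨ E = min(1, a+b) on (0.73, 0.56) = 1.00
  C ∧ (C ∨ E) = max(0, a+b−1) on (0.73, 1.00) = 0.73
  → value = 0.7300
|0.6433 − 0.7300| = 0.087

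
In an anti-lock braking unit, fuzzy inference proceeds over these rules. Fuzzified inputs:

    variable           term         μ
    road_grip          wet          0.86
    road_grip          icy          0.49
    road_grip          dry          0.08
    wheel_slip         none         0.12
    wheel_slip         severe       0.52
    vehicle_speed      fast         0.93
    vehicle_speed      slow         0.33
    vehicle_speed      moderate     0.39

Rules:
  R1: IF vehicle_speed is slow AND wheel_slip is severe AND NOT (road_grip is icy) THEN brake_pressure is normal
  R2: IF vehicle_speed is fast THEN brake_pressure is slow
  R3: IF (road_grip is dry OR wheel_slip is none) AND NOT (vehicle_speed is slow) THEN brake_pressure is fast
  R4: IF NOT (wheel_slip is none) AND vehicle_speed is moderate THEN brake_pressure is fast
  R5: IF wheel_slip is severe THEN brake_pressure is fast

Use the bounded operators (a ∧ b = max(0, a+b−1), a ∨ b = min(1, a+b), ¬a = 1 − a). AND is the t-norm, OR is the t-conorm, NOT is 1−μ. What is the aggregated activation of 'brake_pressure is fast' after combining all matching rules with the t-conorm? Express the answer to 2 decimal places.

0.79

R1: slow=0.33, severe=0.52, ¬icy=1−0.49=0.51; AND[max(0, a+b−1)] → w = 0.00
R2: fast=0.93 → w = 0.93
R3: (dry=0.08 OR none=0.12) = 0.20; AND[max(0, a+b−1)] with ¬slow=1−0.33=0.67 → w = 0.00
R4: ¬none=1−0.12=0.88, moderate=0.39; AND[max(0, a+b−1)] → w = 0.27
R5: severe=0.52 → w = 0.52
Rules with consequent 'fast': {R3, R4, R5} → strengths 0.00, 0.27, 0.52
Aggregate via t-conorm [min(1, a+b)]: 0.79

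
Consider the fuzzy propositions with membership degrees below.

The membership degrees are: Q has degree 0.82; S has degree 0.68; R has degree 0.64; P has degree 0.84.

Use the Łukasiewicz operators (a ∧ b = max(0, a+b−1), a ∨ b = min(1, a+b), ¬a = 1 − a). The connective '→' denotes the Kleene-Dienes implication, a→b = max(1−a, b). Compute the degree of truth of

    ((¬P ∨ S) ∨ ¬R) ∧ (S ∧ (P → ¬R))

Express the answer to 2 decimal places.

0.04

¬P = 1 − 0.84 = 0.16
¬P ∨ S = min(1, a+b) on (0.16, 0.68) = 0.84
¬R = 1 − 0.64 = 0.36
(¬P ∨ S) ∨ ¬R = min(1, a+b) on (0.84, 0.36) = 1.00
¬R = 1 − 0.64 = 0.36
P → ¬R  [Kleene-Dienes: max(1−a, b)] with a=0.84, b=0.36 → 0.36
S ∧ (P → ¬R) = max(0, a+b−1) on (0.68, 0.36) = 0.04
((¬P ∨ S) ∨ ¬R) ∧ (S ∧ (P → ¬R)) = max(0, a+b−1) on (1.00, 0.04) = 0.04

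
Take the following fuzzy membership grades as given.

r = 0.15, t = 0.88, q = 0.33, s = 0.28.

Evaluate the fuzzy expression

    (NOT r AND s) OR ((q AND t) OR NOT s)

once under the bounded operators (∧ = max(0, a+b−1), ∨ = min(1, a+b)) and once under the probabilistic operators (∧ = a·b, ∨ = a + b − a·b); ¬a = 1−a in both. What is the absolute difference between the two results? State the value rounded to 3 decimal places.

0.151

Under bounded:
  NOT r = 1 − 0.15 = 0.85
  NOT r AND s = max(0, a+b−1) on (0.85, 0.28) = 0.13
  q AND t = max(0, a+b−1) on (0.33, 0.88) = 0.21
  NOT s = 1 − 0.28 = 0.72
  (q AND t) OR NOT s = min(1, a+b) on (0.21, 0.72) = 0.93
  (NOT r AND s) OR ((q AND t) OR NOT s) = min(1, a+b) on (0.13, 0.93) = 1.00
  → value = 1.0000
Under probabilistic:
  NOT r = 1 − 0.1500 = 0.8500
  NOT r AND s = a·b on (0.8500, 0.2800) = 0.2380
  q AND t = a·b on (0.3300, 0.8800) = 0.2904
  NOT s = 1 − 0.2800 = 0.7200
  (q AND t) OR NOT s = a + b − a·b on (0.2904, 0.7200) = 0.8013
  (NOT r AND s) OR ((q AND t) OR NOT s) = a + b − a·b on (0.2380, 0.8013) = 0.8486
  → value = 0.8486
|1.0000 − 0.8486| = 0.151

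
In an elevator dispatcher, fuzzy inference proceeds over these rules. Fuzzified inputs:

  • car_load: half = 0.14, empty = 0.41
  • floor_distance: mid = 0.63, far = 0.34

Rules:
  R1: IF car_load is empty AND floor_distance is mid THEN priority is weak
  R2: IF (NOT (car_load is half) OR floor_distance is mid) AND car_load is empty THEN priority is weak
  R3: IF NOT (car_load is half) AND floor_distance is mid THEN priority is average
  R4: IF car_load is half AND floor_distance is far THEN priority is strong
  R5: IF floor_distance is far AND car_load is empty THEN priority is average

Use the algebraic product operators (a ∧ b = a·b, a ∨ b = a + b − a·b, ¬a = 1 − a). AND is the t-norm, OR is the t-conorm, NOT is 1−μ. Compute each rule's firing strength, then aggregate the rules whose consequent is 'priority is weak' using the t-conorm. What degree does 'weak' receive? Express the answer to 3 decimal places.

0.547

R1: empty=0.41, mid=0.63; AND[a·b] → w = 0.2583
R2: (¬half=1−0.14=0.86 OR mid=0.63) = 0.9482; AND[a·b] with empty=0.41 → w = 0.3888
R3: ¬half=1−0.14=0.86, mid=0.63; AND[a·b] → w = 0.5418
R4: half=0.14, far=0.34; AND[a·b] → w = 0.0476
R5: far=0.34, empty=0.41; AND[a·b] → w = 0.1394
Rules with consequent 'weak': {R1, R2} → strengths 0.2583, 0.3888
Aggregate via t-conorm [a + b − a·b]: 0.5466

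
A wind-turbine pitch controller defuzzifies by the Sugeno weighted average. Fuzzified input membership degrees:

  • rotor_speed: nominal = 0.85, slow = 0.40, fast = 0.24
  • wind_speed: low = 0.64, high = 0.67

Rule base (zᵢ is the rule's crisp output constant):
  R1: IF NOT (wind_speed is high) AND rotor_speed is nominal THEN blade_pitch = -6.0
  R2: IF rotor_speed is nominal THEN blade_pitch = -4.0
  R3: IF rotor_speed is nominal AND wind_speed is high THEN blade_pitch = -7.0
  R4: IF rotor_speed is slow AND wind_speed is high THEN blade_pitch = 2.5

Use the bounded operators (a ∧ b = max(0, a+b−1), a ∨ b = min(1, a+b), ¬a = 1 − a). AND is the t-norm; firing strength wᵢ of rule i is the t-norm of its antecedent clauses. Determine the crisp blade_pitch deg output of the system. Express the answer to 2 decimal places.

R1 (z=-6.0): ¬high=1−0.67=0.33, nominal=0.85; AND[max(0, a+b−1)] → w = 0.18
R2 (z=-4.0): nominal=0.85 → w = 0.85
R3 (z=-7.0): nominal=0.85, high=0.67; AND[max(0, a+b−1)] → w = 0.52
R4 (z=2.5): slow=0.40, high=0.67; AND[max(0, a+b−1)] → w = 0.07
Weighted average = (0.18·-6.0 + 0.85·-4.0 + 0.52·-7.0 + 0.07·2.5) / (0.18 + 0.85 + 0.52 + 0.07)
  = -7.9450 / 1.6200 = -4.90

-4.90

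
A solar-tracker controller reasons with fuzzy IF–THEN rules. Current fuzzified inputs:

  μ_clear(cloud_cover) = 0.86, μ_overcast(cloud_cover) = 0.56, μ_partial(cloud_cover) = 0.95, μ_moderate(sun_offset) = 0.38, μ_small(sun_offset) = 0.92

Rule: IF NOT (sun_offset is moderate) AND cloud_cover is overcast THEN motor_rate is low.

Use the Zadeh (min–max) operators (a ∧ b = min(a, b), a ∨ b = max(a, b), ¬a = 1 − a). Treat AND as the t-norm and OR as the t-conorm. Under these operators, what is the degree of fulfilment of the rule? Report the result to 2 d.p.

firing strength: ¬moderate=1−0.38=0.62, overcast=0.56; AND[min(a, b)] → w = 0.56

0.56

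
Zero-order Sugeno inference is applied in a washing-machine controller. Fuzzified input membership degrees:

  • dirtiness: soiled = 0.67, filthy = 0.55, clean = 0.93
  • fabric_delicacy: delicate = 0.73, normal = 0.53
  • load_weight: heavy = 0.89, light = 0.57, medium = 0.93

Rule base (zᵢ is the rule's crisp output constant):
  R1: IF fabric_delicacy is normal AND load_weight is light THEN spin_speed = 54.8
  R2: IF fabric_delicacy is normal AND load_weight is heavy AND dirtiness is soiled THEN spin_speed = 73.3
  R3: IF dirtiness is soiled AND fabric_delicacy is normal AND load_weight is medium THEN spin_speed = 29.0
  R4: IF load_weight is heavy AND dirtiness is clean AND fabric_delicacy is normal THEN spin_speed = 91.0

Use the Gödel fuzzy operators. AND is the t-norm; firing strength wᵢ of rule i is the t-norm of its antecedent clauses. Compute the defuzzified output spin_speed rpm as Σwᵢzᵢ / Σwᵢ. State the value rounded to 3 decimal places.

62.025

R1 (z=54.8): normal=0.53, light=0.57; AND[min(a, b)] → w = 0.53
R2 (z=73.3): normal=0.53, heavy=0.89, soiled=0.67; AND[min(a, b)] → w = 0.53
R3 (z=29.0): soiled=0.67, normal=0.53, medium=0.93; AND[min(a, b)] → w = 0.53
R4 (z=91.0): heavy=0.89, clean=0.93, normal=0.53; AND[min(a, b)] → w = 0.53
Weighted average = (0.53·54.8 + 0.53·73.3 + 0.53·29.0 + 0.53·91.0) / (0.53 + 0.53 + 0.53 + 0.53)
  = 131.4930 / 2.1200 = 62.025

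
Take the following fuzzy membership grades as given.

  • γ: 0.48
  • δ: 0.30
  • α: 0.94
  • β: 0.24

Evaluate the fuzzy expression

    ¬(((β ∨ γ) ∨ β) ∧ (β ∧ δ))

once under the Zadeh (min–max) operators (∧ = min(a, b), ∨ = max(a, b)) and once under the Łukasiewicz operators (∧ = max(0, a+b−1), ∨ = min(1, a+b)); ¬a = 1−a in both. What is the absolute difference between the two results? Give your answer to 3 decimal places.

Under Zadeh (min–max):
  β ∨ γ = max(a, b) on (0.24, 0.48) = 0.48
  (β ∨ γ) ∨ β = max(a, b) on (0.48, 0.24) = 0.48
  β ∧ δ = min(a, b) on (0.24, 0.30) = 0.24
  ((β ∨ γ) ∨ β) ∧ (β ∧ δ) = min(a, b) on (0.48, 0.24) = 0.24
  ¬(((β ∨ γ) ∨ β) ∧ (β ∧ δ)) = 1 − 0.24 = 0.76
  → value = 0.7600
Under Łukasiewicz:
  β ∨ γ = min(1, a+b) on (0.24, 0.48) = 0.72
  (β ∨ γ) ∨ β = min(1, a+b) on (0.72, 0.24) = 0.96
  β ∧ δ = max(0, a+b−1) on (0.24, 0.30) = 0.00
  ((β ∨ γ) ∨ β) ∧ (β ∧ δ) = max(0, a+b−1) on (0.96, 0.00) = 0.00
  ¬(((β ∨ γ) ∨ β) ∧ (β ∧ δ)) = 1 − 0.00 = 1.00
  → value = 1.0000
|0.7600 − 1.0000| = 0.240

0.240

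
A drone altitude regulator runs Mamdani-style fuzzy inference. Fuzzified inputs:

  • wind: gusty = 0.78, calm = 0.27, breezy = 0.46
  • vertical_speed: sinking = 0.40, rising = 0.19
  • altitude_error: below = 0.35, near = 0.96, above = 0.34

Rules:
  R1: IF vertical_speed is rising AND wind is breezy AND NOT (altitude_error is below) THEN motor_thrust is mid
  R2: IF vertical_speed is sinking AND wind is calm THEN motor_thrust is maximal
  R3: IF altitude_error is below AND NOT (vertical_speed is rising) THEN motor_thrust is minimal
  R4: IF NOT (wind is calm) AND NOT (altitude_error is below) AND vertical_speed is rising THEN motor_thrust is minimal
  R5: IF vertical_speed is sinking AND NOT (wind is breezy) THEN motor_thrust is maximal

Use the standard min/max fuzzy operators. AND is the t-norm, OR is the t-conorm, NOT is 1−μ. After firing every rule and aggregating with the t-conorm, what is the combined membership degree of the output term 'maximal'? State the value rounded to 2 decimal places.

R1: rising=0.19, breezy=0.46, ¬below=1−0.35=0.65; AND[min(a, b)] → w = 0.19
R2: sinking=0.40, calm=0.27; AND[min(a, b)] → w = 0.27
R3: below=0.35, ¬rising=1−0.19=0.81; AND[min(a, b)] → w = 0.35
R4: ¬calm=1−0.27=0.73, ¬below=1−0.35=0.65, rising=0.19; AND[min(a, b)] → w = 0.19
R5: sinking=0.40, ¬breezy=1−0.46=0.54; AND[min(a, b)] → w = 0.40
Rules with consequent 'maximal': {R2, R5} → strengths 0.27, 0.40
Aggregate via t-conorm [max(a, b)]: 0.40

0.40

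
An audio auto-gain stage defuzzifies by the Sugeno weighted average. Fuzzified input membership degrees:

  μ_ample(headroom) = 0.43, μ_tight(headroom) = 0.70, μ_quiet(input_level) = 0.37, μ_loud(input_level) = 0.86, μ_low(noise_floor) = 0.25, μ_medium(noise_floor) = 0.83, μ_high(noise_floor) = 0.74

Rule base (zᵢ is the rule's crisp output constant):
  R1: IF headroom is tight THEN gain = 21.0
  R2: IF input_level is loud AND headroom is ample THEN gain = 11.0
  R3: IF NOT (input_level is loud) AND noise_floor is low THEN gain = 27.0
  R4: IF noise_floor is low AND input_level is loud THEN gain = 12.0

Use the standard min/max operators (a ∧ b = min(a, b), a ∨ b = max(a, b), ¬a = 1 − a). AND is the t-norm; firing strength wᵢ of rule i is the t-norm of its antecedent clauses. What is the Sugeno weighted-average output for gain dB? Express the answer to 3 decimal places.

17.243

R1 (z=21.0): tight=0.70 → w = 0.70
R2 (z=11.0): loud=0.86, ample=0.43; AND[min(a, b)] → w = 0.43
R3 (z=27.0): ¬loud=1−0.86=0.14, low=0.25; AND[min(a, b)] → w = 0.14
R4 (z=12.0): low=0.25, loud=0.86; AND[min(a, b)] → w = 0.25
Weighted average = (0.70·21.0 + 0.43·11.0 + 0.14·27.0 + 0.25·12.0) / (0.70 + 0.43 + 0.14 + 0.25)
  = 26.2100 / 1.5200 = 17.243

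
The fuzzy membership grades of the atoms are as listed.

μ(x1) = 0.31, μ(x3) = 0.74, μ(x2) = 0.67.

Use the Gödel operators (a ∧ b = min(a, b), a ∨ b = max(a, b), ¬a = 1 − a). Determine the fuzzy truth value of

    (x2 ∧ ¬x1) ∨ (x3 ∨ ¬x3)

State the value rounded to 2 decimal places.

¬x1 = 1 − 0.31 = 0.69
x2 ∧ ¬x1 = min(a, b) on (0.67, 0.69) = 0.67
¬x3 = 1 − 0.74 = 0.26
x3 ∨ ¬x3 = max(a, b) on (0.74, 0.26) = 0.74
(x2 ∧ ¬x1) ∨ (x3 ∨ ¬x3) = max(a, b) on (0.67, 0.74) = 0.74

0.74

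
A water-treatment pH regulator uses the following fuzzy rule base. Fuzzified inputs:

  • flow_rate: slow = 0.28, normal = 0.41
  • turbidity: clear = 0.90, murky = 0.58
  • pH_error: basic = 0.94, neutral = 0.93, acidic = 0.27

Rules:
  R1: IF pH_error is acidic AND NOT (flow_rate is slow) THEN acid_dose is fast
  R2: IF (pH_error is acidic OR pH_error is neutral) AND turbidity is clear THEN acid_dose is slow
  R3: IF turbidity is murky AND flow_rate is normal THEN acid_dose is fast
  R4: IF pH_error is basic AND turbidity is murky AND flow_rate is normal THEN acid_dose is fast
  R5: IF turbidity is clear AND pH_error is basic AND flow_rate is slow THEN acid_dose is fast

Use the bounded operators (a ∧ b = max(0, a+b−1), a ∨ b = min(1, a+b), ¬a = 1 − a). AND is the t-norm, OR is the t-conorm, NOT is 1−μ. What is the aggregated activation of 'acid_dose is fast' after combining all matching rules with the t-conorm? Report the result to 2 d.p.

R1: acidic=0.27, ¬slow=1−0.28=0.72; AND[max(0, a+b−1)] → w = 0.00
R2: (acidic=0.27 OR neutral=0.93) = 1.00; AND[max(0, a+b−1)] with clear=0.90 → w = 0.90
R3: murky=0.58, normal=0.41; AND[max(0, a+b−1)] → w = 0.00
R4: basic=0.94, murky=0.58, normal=0.41; AND[max(0, a+b−1)] → w = 0.00
R5: clear=0.90, basic=0.94, slow=0.28; AND[max(0, a+b−1)] → w = 0.12
Rules with consequent 'fast': {R1, R3, R4, R5} → strengths 0.00, 0.00, 0.00, 0.12
Aggregate via t-conorm [min(1, a+b)]: 0.12

0.12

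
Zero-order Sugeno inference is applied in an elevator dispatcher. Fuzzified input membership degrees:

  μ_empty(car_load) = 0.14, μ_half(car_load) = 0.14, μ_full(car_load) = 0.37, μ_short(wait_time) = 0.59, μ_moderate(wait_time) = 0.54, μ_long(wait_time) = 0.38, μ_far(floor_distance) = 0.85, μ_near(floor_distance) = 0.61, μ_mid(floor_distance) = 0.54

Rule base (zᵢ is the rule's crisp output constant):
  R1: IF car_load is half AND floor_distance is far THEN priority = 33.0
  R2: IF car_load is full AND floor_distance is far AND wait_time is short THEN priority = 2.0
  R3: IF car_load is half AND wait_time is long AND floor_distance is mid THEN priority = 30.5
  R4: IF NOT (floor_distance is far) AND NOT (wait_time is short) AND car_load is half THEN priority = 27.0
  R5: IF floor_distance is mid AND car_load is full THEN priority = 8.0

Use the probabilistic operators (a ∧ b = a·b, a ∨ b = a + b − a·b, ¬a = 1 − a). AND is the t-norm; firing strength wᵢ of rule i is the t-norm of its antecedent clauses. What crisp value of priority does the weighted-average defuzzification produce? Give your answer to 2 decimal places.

12.93

R1 (z=33.0): half=0.14, far=0.85; AND[a·b] → w = 0.1190
R2 (z=2.0): full=0.37, far=0.85, short=0.59; AND[a·b] → w = 0.1856
R3 (z=30.5): half=0.14, long=0.38, mid=0.54; AND[a·b] → w = 0.0287
R4 (z=27.0): ¬far=1−0.85=0.15, ¬short=1−0.59=0.41, half=0.14; AND[a·b] → w = 0.0086
R5 (z=8.0): mid=0.54, full=0.37; AND[a·b] → w = 0.1998
Weighted average = (0.1190·33.0 + 0.1856·2.0 + 0.0287·30.5 + 0.0086·27.0 + 0.1998·8.0) / (0.1190 + 0.1856 + 0.0287 + 0.0086 + 0.1998)
  = 7.0052 / 0.5417 = 12.93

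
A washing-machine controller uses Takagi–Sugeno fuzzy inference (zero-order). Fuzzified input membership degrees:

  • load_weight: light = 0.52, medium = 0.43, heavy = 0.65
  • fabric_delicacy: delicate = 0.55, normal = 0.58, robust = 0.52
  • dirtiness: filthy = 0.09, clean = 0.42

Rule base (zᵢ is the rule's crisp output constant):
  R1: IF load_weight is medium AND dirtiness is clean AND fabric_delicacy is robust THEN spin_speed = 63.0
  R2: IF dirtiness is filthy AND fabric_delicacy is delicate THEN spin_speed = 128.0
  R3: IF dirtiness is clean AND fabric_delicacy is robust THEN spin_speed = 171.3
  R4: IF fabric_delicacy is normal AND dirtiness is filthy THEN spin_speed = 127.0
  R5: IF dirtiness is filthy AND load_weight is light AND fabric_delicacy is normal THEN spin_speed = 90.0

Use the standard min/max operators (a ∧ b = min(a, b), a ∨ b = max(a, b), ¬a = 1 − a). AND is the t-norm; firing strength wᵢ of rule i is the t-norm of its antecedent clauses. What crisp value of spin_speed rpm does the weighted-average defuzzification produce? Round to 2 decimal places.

116.63

R1 (z=63.0): medium=0.43, clean=0.42, robust=0.52; AND[min(a, b)] → w = 0.42
R2 (z=128.0): filthy=0.09, delicate=0.55; AND[min(a, b)] → w = 0.09
R3 (z=171.3): clean=0.42, robust=0.52; AND[min(a, b)] → w = 0.42
R4 (z=127.0): normal=0.58, filthy=0.09; AND[min(a, b)] → w = 0.09
R5 (z=90.0): filthy=0.09, light=0.52, normal=0.58; AND[min(a, b)] → w = 0.09
Weighted average = (0.42·63.0 + 0.09·128.0 + 0.42·171.3 + 0.09·127.0 + 0.09·90.0) / (0.42 + 0.09 + 0.42 + 0.09 + 0.09)
  = 129.4560 / 1.1100 = 116.63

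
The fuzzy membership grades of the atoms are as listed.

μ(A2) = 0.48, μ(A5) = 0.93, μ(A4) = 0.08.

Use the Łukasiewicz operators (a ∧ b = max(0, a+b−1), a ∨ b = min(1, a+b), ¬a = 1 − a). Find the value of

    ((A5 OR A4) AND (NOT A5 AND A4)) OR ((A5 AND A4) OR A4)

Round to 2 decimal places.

A5 OR A4 = min(1, a+b) on (0.93, 0.08) = 1.00
NOT A5 = 1 − 0.93 = 0.07
NOT A5 AND A4 = max(0, a+b−1) on (0.07, 0.08) = 0.00
(A5 OR A4) AND (NOT A5 AND A4) = max(0, a+b−1) on (1.00, 0.00) = 0.00
A5 AND A4 = max(0, a+b−1) on (0.93, 0.08) = 0.01
(A5 AND A4) OR A4 = min(1, a+b) on (0.01, 0.08) = 0.09
((A5 OR A4) AND (NOT A5 AND A4)) OR ((A5 AND A4) OR A4) = min(1, a+b) on (0.00, 0.09) = 0.09

0.09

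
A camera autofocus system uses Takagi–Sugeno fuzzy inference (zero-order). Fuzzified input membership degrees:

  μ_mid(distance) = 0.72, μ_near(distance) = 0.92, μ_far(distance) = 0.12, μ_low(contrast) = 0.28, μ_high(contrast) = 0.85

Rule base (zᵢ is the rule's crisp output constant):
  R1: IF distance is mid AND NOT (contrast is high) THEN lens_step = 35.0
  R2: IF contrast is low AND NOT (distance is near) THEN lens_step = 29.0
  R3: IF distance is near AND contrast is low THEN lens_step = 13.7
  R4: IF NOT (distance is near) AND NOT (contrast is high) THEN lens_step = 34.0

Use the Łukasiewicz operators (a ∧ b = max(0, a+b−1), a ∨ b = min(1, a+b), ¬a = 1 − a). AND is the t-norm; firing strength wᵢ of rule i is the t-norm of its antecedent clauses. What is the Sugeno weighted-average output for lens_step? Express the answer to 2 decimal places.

13.70

R1 (z=35.0): mid=0.72, ¬high=1−0.85=0.15; AND[max(0, a+b−1)] → w = 0.00
R2 (z=29.0): low=0.28, ¬near=1−0.92=0.08; AND[max(0, a+b−1)] → w = 0.00
R3 (z=13.7): near=0.92, low=0.28; AND[max(0, a+b−1)] → w = 0.20
R4 (z=34.0): ¬near=1−0.92=0.08, ¬high=1−0.85=0.15; AND[max(0, a+b−1)] → w = 0.00
Weighted average = (0.00·35.0 + 0.00·29.0 + 0.20·13.7 + 0.00·34.0) / (0.00 + 0.00 + 0.20 + 0.00)
  = 2.7400 / 0.2000 = 13.70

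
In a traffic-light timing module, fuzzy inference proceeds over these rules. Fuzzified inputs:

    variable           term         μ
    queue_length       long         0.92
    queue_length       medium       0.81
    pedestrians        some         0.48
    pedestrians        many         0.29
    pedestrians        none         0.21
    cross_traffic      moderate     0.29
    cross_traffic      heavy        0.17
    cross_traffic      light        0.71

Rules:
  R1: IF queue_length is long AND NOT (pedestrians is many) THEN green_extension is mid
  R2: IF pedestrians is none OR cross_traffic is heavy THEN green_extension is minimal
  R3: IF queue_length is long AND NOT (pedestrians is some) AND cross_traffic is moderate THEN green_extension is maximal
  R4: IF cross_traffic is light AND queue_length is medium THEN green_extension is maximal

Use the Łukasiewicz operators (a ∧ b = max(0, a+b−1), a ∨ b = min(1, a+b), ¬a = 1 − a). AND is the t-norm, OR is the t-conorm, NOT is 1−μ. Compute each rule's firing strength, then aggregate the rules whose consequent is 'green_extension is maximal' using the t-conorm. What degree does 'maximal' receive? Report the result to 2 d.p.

R1: long=0.92, ¬many=1−0.29=0.71; AND[max(0, a+b−1)] → w = 0.63
R2: none=0.21, heavy=0.17; OR[min(1, a+b)] → w = 0.38
R3: long=0.92, ¬some=1−0.48=0.52, moderate=0.29; AND[max(0, a+b−1)] → w = 0.00
R4: light=0.71, medium=0.81; AND[max(0, a+b−1)] → w = 0.52
Rules with consequent 'maximal': {R3, R4} → strengths 0.00, 0.52
Aggregate via t-conorm [min(1, a+b)]: 0.52

0.52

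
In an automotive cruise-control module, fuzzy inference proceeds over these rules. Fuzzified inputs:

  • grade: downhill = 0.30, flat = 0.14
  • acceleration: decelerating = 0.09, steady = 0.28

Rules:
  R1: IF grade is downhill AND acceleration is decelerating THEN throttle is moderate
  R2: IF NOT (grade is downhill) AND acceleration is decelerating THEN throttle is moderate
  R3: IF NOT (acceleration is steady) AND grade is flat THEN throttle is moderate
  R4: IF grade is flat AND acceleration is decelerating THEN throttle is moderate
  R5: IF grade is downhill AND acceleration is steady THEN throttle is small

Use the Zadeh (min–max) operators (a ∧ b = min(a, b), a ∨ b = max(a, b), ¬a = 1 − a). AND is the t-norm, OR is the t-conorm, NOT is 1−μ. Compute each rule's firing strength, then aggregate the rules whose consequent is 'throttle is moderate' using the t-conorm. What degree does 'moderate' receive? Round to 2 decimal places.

0.14

R1: downhill=0.30, decelerating=0.09; AND[min(a, b)] → w = 0.09
R2: ¬downhill=1−0.30=0.70, decelerating=0.09; AND[min(a, b)] → w = 0.09
R3: ¬steady=1−0.28=0.72, flat=0.14; AND[min(a, b)] → w = 0.14
R4: flat=0.14, decelerating=0.09; AND[min(a, b)] → w = 0.09
R5: downhill=0.30, steady=0.28; AND[min(a, b)] → w = 0.28
Rules with consequent 'moderate': {R1, R2, R3, R4} → strengths 0.09, 0.09, 0.14, 0.09
Aggregate via t-conorm [max(a, b)]: 0.14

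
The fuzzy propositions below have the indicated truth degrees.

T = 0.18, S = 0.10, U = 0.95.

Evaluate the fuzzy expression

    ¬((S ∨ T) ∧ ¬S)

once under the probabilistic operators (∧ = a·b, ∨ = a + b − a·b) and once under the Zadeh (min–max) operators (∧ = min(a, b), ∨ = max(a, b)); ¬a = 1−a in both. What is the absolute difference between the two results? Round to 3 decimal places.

0.056

Under probabilistic:
  S ∨ T = a + b − a·b on (0.1000, 0.1800) = 0.2620
  ¬S = 1 − 0.1000 = 0.9000
  (S ∨ T) ∧ ¬S = a·b on (0.2620, 0.9000) = 0.2358
  ¬((S ∨ T) ∧ ¬S) = 1 − 0.2358 = 0.7642
  → value = 0.7642
Under Zadeh (min–max):
  S ∨ T = max(a, b) on (0.10, 0.18) = 0.18
  ¬S = 1 − 0.10 = 0.90
  (S ∨ T) ∧ ¬S = min(a, b) on (0.18, 0.90) = 0.18
  ¬((S ∨ T) ∧ ¬S) = 1 − 0.18 = 0.82
  → value = 0.8200
|0.7642 − 0.8200| = 0.056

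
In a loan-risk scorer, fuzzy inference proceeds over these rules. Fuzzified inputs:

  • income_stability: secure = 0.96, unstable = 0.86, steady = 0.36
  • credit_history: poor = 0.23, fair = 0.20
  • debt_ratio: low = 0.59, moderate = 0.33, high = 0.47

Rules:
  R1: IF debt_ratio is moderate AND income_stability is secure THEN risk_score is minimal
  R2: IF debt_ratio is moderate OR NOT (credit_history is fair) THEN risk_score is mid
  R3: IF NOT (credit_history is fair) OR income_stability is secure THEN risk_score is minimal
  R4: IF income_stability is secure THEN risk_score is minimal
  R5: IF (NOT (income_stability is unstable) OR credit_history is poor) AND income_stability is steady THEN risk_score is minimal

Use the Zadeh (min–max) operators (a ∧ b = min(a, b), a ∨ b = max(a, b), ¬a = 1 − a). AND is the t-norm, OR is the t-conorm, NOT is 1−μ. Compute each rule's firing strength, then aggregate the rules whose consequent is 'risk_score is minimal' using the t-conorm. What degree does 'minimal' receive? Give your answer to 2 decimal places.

0.96

R1: moderate=0.33, secure=0.96; AND[min(a, b)] → w = 0.33
R2: moderate=0.33, ¬fair=1−0.20=0.80; OR[max(a, b)] → w = 0.80
R3: ¬fair=1−0.20=0.80, secure=0.96; OR[max(a, b)] → w = 0.96
R4: secure=0.96 → w = 0.96
R5: (¬unstable=1−0.86=0.14 OR poor=0.23) = 0.23; AND[min(a, b)] with steady=0.36 → w = 0.23
Rules with consequent 'minimal': {R1, R3, R4, R5} → strengths 0.33, 0.96, 0.96, 0.23
Aggregate via t-conorm [max(a, b)]: 0.96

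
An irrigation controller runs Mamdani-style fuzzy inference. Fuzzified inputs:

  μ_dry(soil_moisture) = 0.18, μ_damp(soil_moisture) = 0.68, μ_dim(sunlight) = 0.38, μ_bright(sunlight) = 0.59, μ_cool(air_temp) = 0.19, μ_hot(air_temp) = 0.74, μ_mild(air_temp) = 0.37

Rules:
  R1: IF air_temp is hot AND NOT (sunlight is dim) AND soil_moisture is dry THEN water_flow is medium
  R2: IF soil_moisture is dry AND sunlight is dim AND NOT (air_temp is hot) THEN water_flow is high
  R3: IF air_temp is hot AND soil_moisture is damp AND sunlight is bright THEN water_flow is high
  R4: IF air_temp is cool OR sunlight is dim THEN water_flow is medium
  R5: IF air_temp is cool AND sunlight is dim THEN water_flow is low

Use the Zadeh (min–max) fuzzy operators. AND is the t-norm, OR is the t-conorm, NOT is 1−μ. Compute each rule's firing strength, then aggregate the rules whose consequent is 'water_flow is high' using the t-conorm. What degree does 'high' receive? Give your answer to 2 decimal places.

0.59

R1: hot=0.74, ¬dim=1−0.38=0.62, dry=0.18; AND[min(a, b)] → w = 0.18
R2: dry=0.18, dim=0.38, ¬hot=1−0.74=0.26; AND[min(a, b)] → w = 0.18
R3: hot=0.74, damp=0.68, bright=0.59; AND[min(a, b)] → w = 0.59
R4: cool=0.19, dim=0.38; OR[max(a, b)] → w = 0.38
R5: cool=0.19, dim=0.38; AND[min(a, b)] → w = 0.19
Rules with consequent 'high': {R2, R3} → strengths 0.18, 0.59
Aggregate via t-conorm [max(a, b)]: 0.59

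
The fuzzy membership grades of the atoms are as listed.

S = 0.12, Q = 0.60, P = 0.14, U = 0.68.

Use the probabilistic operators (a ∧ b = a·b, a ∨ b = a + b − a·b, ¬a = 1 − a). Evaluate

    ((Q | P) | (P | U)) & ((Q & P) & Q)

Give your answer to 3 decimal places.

0.046

Q | P = a + b − a·b on (0.6000, 0.1400) = 0.6560
P | U = a + b − a·b on (0.1400, 0.6800) = 0.7248
(Q | P) | (P | U) = a + b − a·b on (0.6560, 0.7248) = 0.9053
Q & P = a·b on (0.6000, 0.1400) = 0.0840
(Q & P) & Q = a·b on (0.0840, 0.6000) = 0.0504
((Q | P) | (P | U)) & ((Q & P) & Q) = a·b on (0.9053, 0.0504) = 0.0456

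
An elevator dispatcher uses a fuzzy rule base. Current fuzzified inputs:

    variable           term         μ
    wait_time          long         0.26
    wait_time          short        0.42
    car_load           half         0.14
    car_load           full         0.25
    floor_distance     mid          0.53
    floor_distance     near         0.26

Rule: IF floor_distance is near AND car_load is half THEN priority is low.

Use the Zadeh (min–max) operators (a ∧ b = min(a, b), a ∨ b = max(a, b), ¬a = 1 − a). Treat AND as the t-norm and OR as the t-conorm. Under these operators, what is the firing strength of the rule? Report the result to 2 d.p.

firing strength: near=0.26, half=0.14; AND[min(a, b)] → w = 0.14

0.14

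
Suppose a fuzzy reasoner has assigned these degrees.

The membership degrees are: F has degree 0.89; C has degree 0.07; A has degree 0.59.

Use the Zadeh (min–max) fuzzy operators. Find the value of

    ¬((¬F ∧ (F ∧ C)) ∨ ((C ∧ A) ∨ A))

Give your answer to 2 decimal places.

¬F = 1 − 0.89 = 0.11
F ∧ C = min(a, b) on (0.89, 0.07) = 0.07
¬F ∧ (F ∧ C) = min(a, b) on (0.11, 0.07) = 0.07
C ∧ A = min(a, b) on (0.07, 0.59) = 0.07
(C ∧ A) ∨ A = max(a, b) on (0.07, 0.59) = 0.59
(¬F ∧ (F ∧ C)) ∨ ((C ∧ A) ∨ A) = max(a, b) on (0.07, 0.59) = 0.59
¬((¬F ∧ (F ∧ C)) ∨ ((C ∧ A) ∨ A)) = 1 − 0.59 = 0.41

0.41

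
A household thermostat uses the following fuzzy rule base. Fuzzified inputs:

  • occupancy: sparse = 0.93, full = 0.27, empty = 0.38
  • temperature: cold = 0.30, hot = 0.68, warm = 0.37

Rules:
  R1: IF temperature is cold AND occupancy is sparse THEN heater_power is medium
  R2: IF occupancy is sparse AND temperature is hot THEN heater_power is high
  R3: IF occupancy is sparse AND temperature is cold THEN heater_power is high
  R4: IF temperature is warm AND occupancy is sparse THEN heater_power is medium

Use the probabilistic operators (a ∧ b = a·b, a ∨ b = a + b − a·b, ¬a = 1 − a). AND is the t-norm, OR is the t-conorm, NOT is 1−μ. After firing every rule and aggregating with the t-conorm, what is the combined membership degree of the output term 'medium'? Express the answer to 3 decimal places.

R1: cold=0.30, sparse=0.93; AND[a·b] → w = 0.2790
R2: sparse=0.93, hot=0.68; AND[a·b] → w = 0.6324
R3: sparse=0.93, cold=0.30; AND[a·b] → w = 0.2790
R4: warm=0.37, sparse=0.93; AND[a·b] → w = 0.3441
Rules with consequent 'medium': {R1, R4} → strengths 0.2790, 0.3441
Aggregate via t-conorm [a + b − a·b]: 0.5271

0.527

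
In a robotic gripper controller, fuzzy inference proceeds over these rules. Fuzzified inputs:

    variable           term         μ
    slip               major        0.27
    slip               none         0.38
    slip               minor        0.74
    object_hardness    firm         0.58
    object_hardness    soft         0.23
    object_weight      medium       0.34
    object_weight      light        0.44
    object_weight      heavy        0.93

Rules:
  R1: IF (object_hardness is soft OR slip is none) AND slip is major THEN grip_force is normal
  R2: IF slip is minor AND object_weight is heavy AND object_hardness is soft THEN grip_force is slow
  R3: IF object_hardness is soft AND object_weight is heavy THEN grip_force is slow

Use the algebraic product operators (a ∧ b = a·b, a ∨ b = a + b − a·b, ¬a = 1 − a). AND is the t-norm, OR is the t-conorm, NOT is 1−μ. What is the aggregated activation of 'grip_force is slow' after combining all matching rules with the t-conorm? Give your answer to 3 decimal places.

R1: (soft=0.23 OR none=0.38) = 0.5226; AND[a·b] with major=0.27 → w = 0.1411
R2: minor=0.74, heavy=0.93, soft=0.23; AND[a·b] → w = 0.1583
R3: soft=0.23, heavy=0.93; AND[a·b] → w = 0.2139
Rules with consequent 'slow': {R2, R3} → strengths 0.1583, 0.2139
Aggregate via t-conorm [a + b − a·b]: 0.3383

0.338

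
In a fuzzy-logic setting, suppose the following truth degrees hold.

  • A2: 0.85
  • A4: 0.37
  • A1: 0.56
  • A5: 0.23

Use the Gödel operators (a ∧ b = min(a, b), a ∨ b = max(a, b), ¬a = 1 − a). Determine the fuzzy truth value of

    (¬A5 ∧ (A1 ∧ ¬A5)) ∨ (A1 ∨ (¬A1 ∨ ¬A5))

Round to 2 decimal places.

¬A5 = 1 − 0.23 = 0.77
¬A5 = 1 − 0.23 = 0.77
A1 ∧ ¬A5 = min(a, b) on (0.56, 0.77) = 0.56
¬A5 ∧ (A1 ∧ ¬A5) = min(a, b) on (0.77, 0.56) = 0.56
¬A1 = 1 − 0.56 = 0.44
¬A5 = 1 − 0.23 = 0.77
¬A1 ∨ ¬A5 = max(a, b) on (0.44, 0.77) = 0.77
A1 ∨ (¬A1 ∨ ¬A5) = max(a, b) on (0.56, 0.77) = 0.77
(¬A5 ∧ (A1 ∧ ¬A5)) ∨ (A1 ∨ (¬A1 ∨ ¬A5)) = max(a, b) on (0.56, 0.77) = 0.77

0.77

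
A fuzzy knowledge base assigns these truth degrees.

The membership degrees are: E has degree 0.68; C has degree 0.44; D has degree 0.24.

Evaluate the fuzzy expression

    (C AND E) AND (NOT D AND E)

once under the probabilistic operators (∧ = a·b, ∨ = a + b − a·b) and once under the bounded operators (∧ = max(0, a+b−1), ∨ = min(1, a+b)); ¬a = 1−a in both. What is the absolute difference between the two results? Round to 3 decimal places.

Under probabilistic:
  C AND E = a·b on (0.4400, 0.6800) = 0.2992
  NOT D = 1 − 0.2400 = 0.7600
  NOT D AND E = a·b on (0.7600, 0.6800) = 0.5168
  (C AND E) AND (NOT D AND E) = a·b on (0.2992, 0.5168) = 0.1546
  → value = 0.1546
Under bounded:
  C AND E = max(0, a+b−1) on (0.44, 0.68) = 0.12
  NOT D = 1 − 0.24 = 0.76
  NOT D AND E = max(0, a+b−1) on (0.76, 0.68) = 0.44
  (C AND E) AND (NOT D AND E) = max(0, a+b−1) on (0.12, 0.44) = 0.00
  → value = 0.0000
|0.1546 − 0.0000| = 0.155

0.155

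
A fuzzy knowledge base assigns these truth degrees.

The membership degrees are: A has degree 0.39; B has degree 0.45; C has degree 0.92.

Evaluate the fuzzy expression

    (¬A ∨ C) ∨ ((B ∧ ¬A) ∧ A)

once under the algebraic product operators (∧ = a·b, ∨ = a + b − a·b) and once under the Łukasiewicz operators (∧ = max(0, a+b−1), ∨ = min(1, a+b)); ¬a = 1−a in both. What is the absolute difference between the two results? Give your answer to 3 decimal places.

0.028

Under algebraic product:
  ¬A = 1 − 0.3900 = 0.6100
  ¬A ∨ C = a + b − a·b on (0.6100, 0.9200) = 0.9688
  ¬A = 1 − 0.3900 = 0.6100
  B ∧ ¬A = a·b on (0.4500, 0.6100) = 0.2745
  (B ∧ ¬A) ∧ A = a·b on (0.2745, 0.3900) = 0.1071
  (¬A ∨ C) ∨ ((B ∧ ¬A) ∧ A) = a + b − a·b on (0.9688, 0.1071) = 0.9721
  → value = 0.9721
Under Łukasiewicz:
  ¬A = 1 − 0.39 = 0.61
  ¬A ∨ C = min(1, a+b) on (0.61, 0.92) = 1.00
  ¬A = 1 − 0.39 = 0.61
  B ∧ ¬A = max(0, a+b−1) on (0.45, 0.61) = 0.06
  (B ∧ ¬A) ∧ A = max(0, a+b−1) on (0.06, 0.39) = 0.00
  (¬A ∨ C) ∨ ((B ∧ ¬A) ∧ A) = min(1, a+b) on (1.00, 0.00) = 1.00
  → value = 1.0000
|0.9721 − 1.0000| = 0.028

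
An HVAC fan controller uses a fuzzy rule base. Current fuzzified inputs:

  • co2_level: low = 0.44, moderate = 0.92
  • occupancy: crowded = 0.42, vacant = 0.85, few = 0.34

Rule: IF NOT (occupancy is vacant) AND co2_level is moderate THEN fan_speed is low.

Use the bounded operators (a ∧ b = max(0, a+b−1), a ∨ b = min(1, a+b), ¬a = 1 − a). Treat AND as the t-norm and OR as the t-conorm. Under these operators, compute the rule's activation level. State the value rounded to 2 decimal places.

firing strength: ¬vacant=1−0.85=0.15, moderate=0.92; AND[max(0, a+b−1)] → w = 0.07

0.07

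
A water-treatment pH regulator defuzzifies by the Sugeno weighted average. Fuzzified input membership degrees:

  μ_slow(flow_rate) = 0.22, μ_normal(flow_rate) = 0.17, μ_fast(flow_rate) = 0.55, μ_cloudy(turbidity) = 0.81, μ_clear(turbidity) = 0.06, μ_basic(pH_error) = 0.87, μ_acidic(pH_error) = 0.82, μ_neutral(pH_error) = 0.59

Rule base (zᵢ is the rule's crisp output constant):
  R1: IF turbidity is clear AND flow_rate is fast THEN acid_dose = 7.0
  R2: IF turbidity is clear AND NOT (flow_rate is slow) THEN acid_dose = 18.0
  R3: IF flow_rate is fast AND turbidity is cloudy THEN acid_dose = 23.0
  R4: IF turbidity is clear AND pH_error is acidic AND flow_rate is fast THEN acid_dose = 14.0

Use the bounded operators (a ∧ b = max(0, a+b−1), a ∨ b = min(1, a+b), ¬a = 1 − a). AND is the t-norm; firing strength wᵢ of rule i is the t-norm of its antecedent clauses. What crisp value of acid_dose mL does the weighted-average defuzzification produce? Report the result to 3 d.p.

R1 (z=7.0): clear=0.06, fast=0.55; AND[max(0, a+b−1)] → w = 0.00
R2 (z=18.0): clear=0.06, ¬slow=1−0.22=0.78; AND[max(0, a+b−1)] → w = 0.00
R3 (z=23.0): fast=0.55, cloudy=0.81; AND[max(0, a+b−1)] → w = 0.36
R4 (z=14.0): clear=0.06, acidic=0.82, fast=0.55; AND[max(0, a+b−1)] → w = 0.00
Weighted average = (0.00·7.0 + 0.00·18.0 + 0.36·23.0 + 0.00·14.0) / (0.00 + 0.00 + 0.36 + 0.00)
  = 8.2800 / 0.3600 = 23.000

23.000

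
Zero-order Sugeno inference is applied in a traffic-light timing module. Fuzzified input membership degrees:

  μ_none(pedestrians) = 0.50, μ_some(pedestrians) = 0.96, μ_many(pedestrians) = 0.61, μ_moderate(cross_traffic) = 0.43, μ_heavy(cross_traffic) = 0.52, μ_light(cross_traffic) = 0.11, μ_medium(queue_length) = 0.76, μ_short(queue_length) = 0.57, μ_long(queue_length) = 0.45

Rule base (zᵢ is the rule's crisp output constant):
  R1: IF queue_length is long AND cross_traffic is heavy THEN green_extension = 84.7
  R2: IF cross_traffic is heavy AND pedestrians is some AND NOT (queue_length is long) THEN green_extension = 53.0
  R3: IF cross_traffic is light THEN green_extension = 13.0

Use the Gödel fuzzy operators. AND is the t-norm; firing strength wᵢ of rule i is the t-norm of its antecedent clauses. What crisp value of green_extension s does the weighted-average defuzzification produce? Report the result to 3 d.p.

R1 (z=84.7): long=0.45, heavy=0.52; AND[min(a, b)] → w = 0.45
R2 (z=53.0): heavy=0.52, some=0.96, ¬long=1−0.45=0.55; AND[min(a, b)] → w = 0.52
R3 (z=13.0): light=0.11 → w = 0.11
Weighted average = (0.45·84.7 + 0.52·53.0 + 0.11·13.0) / (0.45 + 0.52 + 0.11)
  = 67.1050 / 1.0800 = 62.134

62.134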